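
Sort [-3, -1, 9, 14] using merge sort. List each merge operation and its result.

Divide and conquer:
  Merge [-3] + [-1] -> [-3, -1]
  Merge [9] + [14] -> [9, 14]
  Merge [-3, -1] + [9, 14] -> [-3, -1, 9, 14]


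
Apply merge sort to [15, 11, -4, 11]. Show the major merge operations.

Divide and conquer:
  Merge [15] + [11] -> [11, 15]
  Merge [-4] + [11] -> [-4, 11]
  Merge [11, 15] + [-4, 11] -> [-4, 11, 11, 15]


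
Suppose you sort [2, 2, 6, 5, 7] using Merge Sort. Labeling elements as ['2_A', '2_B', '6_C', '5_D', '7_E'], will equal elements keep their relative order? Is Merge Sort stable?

Trace Merge Sort on the labeled array (the key is the number; the letter only tracks identity):
  Merge [2_A] + [2_B] -> [2_A, 2_B]
  Merge [5_D] + [7_E] -> [5_D, 7_E]
  Merge [6_C] + [5_D, 7_E] -> [5_D, 6_C, 7_E]
  Merge [2_A, 2_B] + [5_D, 6_C, 7_E] -> [2_A, 2_B, 5_D, 6_C, 7_E]
Final order: [2_A, 2_B, 5_D, 6_C, 7_E]
Equal keys:
  value 2: originally 2_A, 2_B; after sorting 2_A, 2_B -> order preserved
All equal keys kept their original relative order. Merge Sort is stable: when the heads of the two halves are equal the merge takes from the left half first.
Answer: Stable


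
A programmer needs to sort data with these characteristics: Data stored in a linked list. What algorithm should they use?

Best choice: Merge sort
Reason: Merge sort doesn't require random access; can be done in O(1) extra space for linked lists


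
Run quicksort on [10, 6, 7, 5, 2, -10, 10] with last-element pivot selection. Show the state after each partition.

Partition 1: pivot=10 at index 6 -> [10, 6, 7, 5, 2, -10, 10]
Partition 2: pivot=-10 at index 0 -> [-10, 6, 7, 5, 2, 10, 10]
Partition 3: pivot=10 at index 5 -> [-10, 6, 7, 5, 2, 10, 10]
Partition 4: pivot=2 at index 1 -> [-10, 2, 7, 5, 6, 10, 10]
Partition 5: pivot=6 at index 3 -> [-10, 2, 5, 6, 7, 10, 10]


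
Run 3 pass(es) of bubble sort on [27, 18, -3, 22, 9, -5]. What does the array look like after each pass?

After pass 1: [18, -3, 22, 9, -5, 27] (5 swaps)
After pass 2: [-3, 18, 9, -5, 22, 27] (3 swaps)
After pass 3: [-3, 9, -5, 18, 22, 27] (2 swaps)
Total swaps: 10


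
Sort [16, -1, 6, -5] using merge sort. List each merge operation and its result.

Divide and conquer:
  Merge [16] + [-1] -> [-1, 16]
  Merge [6] + [-5] -> [-5, 6]
  Merge [-1, 16] + [-5, 6] -> [-5, -1, 6, 16]


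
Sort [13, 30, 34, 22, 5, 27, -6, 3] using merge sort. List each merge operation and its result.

Divide and conquer:
  Merge [13] + [30] -> [13, 30]
  Merge [34] + [22] -> [22, 34]
  Merge [13, 30] + [22, 34] -> [13, 22, 30, 34]
  Merge [5] + [27] -> [5, 27]
  Merge [-6] + [3] -> [-6, 3]
  Merge [5, 27] + [-6, 3] -> [-6, 3, 5, 27]
  Merge [13, 22, 30, 34] + [-6, 3, 5, 27] -> [-6, 3, 5, 13, 22, 27, 30, 34]


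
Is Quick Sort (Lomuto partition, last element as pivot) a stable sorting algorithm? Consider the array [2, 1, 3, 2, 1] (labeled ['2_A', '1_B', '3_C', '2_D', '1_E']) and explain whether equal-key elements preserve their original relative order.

Trace Quick Sort on the labeled array (the key is the number; the letter only tracks identity):
  Partition indices 0..4 around pivot 1_E -> [1_B, 1_E, 3_C, 2_D, 2_A]
  Partition indices 2..4 around pivot 2_A -> [1_B, 1_E, 2_D, 2_A, 3_C]
Final order: [1_B, 1_E, 2_D, 2_A, 3_C]
Equal keys:
  value 1: originally 1_B, 1_E; after sorting 1_B, 1_E -> order preserved
  value 2: originally 2_A, 2_D; after sorting 2_D, 2_A -> order changed
Equal keys were reordered, so Quick Sort is not stable: partition swaps elements across long distances and can reorder equal keys. (One such input is enough; an unstable sort may happen to preserve order on other inputs, but it gives no guarantee.)
Answer: Not stable


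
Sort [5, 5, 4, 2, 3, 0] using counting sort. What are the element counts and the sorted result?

Count array: [1, 0, 1, 1, 1, 2]
(count[i] = number of elements equal to i)
Cumulative count: [1, 1, 2, 3, 4, 6]
Sorted: [0, 2, 3, 4, 5, 5]


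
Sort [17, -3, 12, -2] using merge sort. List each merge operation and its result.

Divide and conquer:
  Merge [17] + [-3] -> [-3, 17]
  Merge [12] + [-2] -> [-2, 12]
  Merge [-3, 17] + [-2, 12] -> [-3, -2, 12, 17]


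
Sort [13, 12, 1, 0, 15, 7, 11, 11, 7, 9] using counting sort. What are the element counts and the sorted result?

Count array: [1, 1, 0, 0, 0, 0, 0, 2, 0, 1, 0, 2, 1, 1, 0, 1]
(count[i] = number of elements equal to i)
Cumulative count: [1, 2, 2, 2, 2, 2, 2, 4, 4, 5, 5, 7, 8, 9, 9, 10]
Sorted: [0, 1, 7, 7, 9, 11, 11, 12, 13, 15]


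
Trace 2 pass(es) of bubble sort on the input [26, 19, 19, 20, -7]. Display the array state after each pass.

After pass 1: [19, 19, 20, -7, 26] (4 swaps)
After pass 2: [19, 19, -7, 20, 26] (1 swaps)
Total swaps: 5


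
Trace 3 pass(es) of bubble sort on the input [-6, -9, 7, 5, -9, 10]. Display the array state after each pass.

After pass 1: [-9, -6, 5, -9, 7, 10] (3 swaps)
After pass 2: [-9, -6, -9, 5, 7, 10] (1 swaps)
After pass 3: [-9, -9, -6, 5, 7, 10] (1 swaps)
Total swaps: 5


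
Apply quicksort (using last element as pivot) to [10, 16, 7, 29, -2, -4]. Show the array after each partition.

Partition 1: pivot=-4 at index 0 -> [-4, 16, 7, 29, -2, 10]
Partition 2: pivot=10 at index 3 -> [-4, 7, -2, 10, 16, 29]
Partition 3: pivot=-2 at index 1 -> [-4, -2, 7, 10, 16, 29]
Partition 4: pivot=29 at index 5 -> [-4, -2, 7, 10, 16, 29]


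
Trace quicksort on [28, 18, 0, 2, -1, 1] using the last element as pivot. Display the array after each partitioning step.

Partition 1: pivot=1 at index 2 -> [0, -1, 1, 2, 18, 28]
Partition 2: pivot=-1 at index 0 -> [-1, 0, 1, 2, 18, 28]
Partition 3: pivot=28 at index 5 -> [-1, 0, 1, 2, 18, 28]
Partition 4: pivot=18 at index 4 -> [-1, 0, 1, 2, 18, 28]


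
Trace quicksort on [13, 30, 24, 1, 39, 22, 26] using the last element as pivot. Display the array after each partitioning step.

Partition 1: pivot=26 at index 4 -> [13, 24, 1, 22, 26, 30, 39]
Partition 2: pivot=22 at index 2 -> [13, 1, 22, 24, 26, 30, 39]
Partition 3: pivot=1 at index 0 -> [1, 13, 22, 24, 26, 30, 39]
Partition 4: pivot=39 at index 6 -> [1, 13, 22, 24, 26, 30, 39]


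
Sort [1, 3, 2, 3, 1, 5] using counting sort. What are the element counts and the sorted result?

Count array: [0, 2, 1, 2, 0, 1]
(count[i] = number of elements equal to i)
Cumulative count: [0, 2, 3, 5, 5, 6]
Sorted: [1, 1, 2, 3, 3, 5]


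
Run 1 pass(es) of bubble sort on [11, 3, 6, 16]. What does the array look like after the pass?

After pass 1: [3, 6, 11, 16] (2 swaps)
Total swaps: 2


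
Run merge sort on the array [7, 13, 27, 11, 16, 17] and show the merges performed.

Divide and conquer:
  Merge [13] + [27] -> [13, 27]
  Merge [7] + [13, 27] -> [7, 13, 27]
  Merge [16] + [17] -> [16, 17]
  Merge [11] + [16, 17] -> [11, 16, 17]
  Merge [7, 13, 27] + [11, 16, 17] -> [7, 11, 13, 16, 17, 27]


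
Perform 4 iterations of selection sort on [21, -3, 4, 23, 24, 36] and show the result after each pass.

Pass 1: Select minimum -3 at index 1, swap -> [-3, 21, 4, 23, 24, 36]
Pass 2: Select minimum 4 at index 2, swap -> [-3, 4, 21, 23, 24, 36]
Pass 3: Select minimum 21 at index 2, swap -> [-3, 4, 21, 23, 24, 36]
Pass 4: Select minimum 23 at index 3, swap -> [-3, 4, 21, 23, 24, 36]


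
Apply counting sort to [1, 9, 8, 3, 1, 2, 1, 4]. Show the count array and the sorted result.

Count array: [0, 3, 1, 1, 1, 0, 0, 0, 1, 1]
(count[i] = number of elements equal to i)
Cumulative count: [0, 3, 4, 5, 6, 6, 6, 6, 7, 8]
Sorted: [1, 1, 1, 2, 3, 4, 8, 9]


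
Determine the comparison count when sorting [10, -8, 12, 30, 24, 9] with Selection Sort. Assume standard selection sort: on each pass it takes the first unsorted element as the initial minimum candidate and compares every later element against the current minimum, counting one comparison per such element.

Pass 1: scan indices 1..5 for the minimum = 5 comparison(s); min is -8, place at index 0 -> [-8, 10, 12, 30, 24, 9]
Pass 2: scan indices 2..5 for the minimum = 4 comparison(s); min is 9, place at index 1 -> [-8, 9, 12, 30, 24, 10]
Pass 3: scan indices 3..5 for the minimum = 3 comparison(s); min is 10, place at index 2 -> [-8, 9, 10, 30, 24, 12]
Pass 4: scan indices 4..5 for the minimum = 2 comparison(s); min is 12, place at index 3 -> [-8, 9, 10, 12, 24, 30]
Pass 5: scan indices 5..5 for the minimum = 1 comparison(s); min is 24, place at index 4 -> [-8, 9, 10, 12, 24, 30]
Selection sort always scans the whole unsorted suffix, so the count is (n-1) + (n-2) + ... + 1 = n(n-1)/2 = 6*5/2 = 15 regardless of the input order.
Total comparisons: 5 + 4 + 3 + 2 + 1 = 15


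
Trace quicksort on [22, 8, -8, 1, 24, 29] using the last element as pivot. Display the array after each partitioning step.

Partition 1: pivot=29 at index 5 -> [22, 8, -8, 1, 24, 29]
Partition 2: pivot=24 at index 4 -> [22, 8, -8, 1, 24, 29]
Partition 3: pivot=1 at index 1 -> [-8, 1, 22, 8, 24, 29]
Partition 4: pivot=8 at index 2 -> [-8, 1, 8, 22, 24, 29]


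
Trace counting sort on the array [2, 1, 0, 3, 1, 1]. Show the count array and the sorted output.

Count array: [1, 3, 1, 1]
(count[i] = number of elements equal to i)
Cumulative count: [1, 4, 5, 6]
Sorted: [0, 1, 1, 1, 2, 3]


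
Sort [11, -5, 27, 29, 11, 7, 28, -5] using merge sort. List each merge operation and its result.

Divide and conquer:
  Merge [11] + [-5] -> [-5, 11]
  Merge [27] + [29] -> [27, 29]
  Merge [-5, 11] + [27, 29] -> [-5, 11, 27, 29]
  Merge [11] + [7] -> [7, 11]
  Merge [28] + [-5] -> [-5, 28]
  Merge [7, 11] + [-5, 28] -> [-5, 7, 11, 28]
  Merge [-5, 11, 27, 29] + [-5, 7, 11, 28] -> [-5, -5, 7, 11, 11, 27, 28, 29]


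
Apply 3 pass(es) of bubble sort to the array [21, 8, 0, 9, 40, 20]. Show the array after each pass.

After pass 1: [8, 0, 9, 21, 20, 40] (4 swaps)
After pass 2: [0, 8, 9, 20, 21, 40] (2 swaps)
After pass 3: [0, 8, 9, 20, 21, 40] (0 swaps)
Total swaps: 6


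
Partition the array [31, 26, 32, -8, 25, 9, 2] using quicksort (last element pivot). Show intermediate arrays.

Partition 1: pivot=2 at index 1 -> [-8, 2, 32, 31, 25, 9, 26]
Partition 2: pivot=26 at index 4 -> [-8, 2, 25, 9, 26, 31, 32]
Partition 3: pivot=9 at index 2 -> [-8, 2, 9, 25, 26, 31, 32]
Partition 4: pivot=32 at index 6 -> [-8, 2, 9, 25, 26, 31, 32]


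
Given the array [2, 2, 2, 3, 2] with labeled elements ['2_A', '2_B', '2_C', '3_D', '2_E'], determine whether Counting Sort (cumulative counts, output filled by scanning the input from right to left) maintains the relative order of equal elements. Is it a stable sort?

Trace Counting Sort on the labeled array (the key is the number; the letter only tracks identity):
  Counts for values 0..3: [0, 0, 4, 1]
  Cumulative counts: [0, 0, 4, 5]
  Scan right to left: place 2_E at output index 3
  Scan right to left: place 3_D at output index 4
  Scan right to left: place 2_C at output index 2
  Scan right to left: place 2_B at output index 1
  Scan right to left: place 2_A at output index 0
  Output: [2_A, 2_B, 2_C, 2_E, 3_D]
Equal keys:
  value 2: originally 2_A, 2_B, 2_C, 2_E; after sorting 2_A, 2_B, 2_C, 2_E -> order preserved
All equal keys kept their original relative order. Counting Sort is stable: scanning the input right to left with decreasing cumulative counts places later duplicates at later output positions.
Answer: Stable


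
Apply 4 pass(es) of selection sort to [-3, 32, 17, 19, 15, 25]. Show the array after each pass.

Pass 1: Select minimum -3 at index 0, swap -> [-3, 32, 17, 19, 15, 25]
Pass 2: Select minimum 15 at index 4, swap -> [-3, 15, 17, 19, 32, 25]
Pass 3: Select minimum 17 at index 2, swap -> [-3, 15, 17, 19, 32, 25]
Pass 4: Select minimum 19 at index 3, swap -> [-3, 15, 17, 19, 32, 25]


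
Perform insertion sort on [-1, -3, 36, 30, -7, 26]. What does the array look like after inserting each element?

First element -1 is already 'sorted'
Insert -3: shifted 1 elements -> [-3, -1, 36, 30, -7, 26]
Insert 36: shifted 0 elements -> [-3, -1, 36, 30, -7, 26]
Insert 30: shifted 1 elements -> [-3, -1, 30, 36, -7, 26]
Insert -7: shifted 4 elements -> [-7, -3, -1, 30, 36, 26]
Insert 26: shifted 2 elements -> [-7, -3, -1, 26, 30, 36]


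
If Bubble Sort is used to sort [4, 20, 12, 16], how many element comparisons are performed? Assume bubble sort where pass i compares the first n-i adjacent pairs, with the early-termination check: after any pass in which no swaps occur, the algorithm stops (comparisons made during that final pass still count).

Pass 1: compare adjacent pairs (0,1)..(2,3) = 3 comparison(s), 2 swap(s) -> [4, 12, 16, 20]
Pass 2: compare adjacent pairs (0,1)..(1,2) = 2 comparison(s), 0 swap(s) -> [4, 12, 16, 20]
No swaps in this pass, so bubble sort stops here.
Total comparisons: 3 + 2 = 5


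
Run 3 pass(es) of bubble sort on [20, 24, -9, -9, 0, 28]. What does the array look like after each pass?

After pass 1: [20, -9, -9, 0, 24, 28] (3 swaps)
After pass 2: [-9, -9, 0, 20, 24, 28] (3 swaps)
After pass 3: [-9, -9, 0, 20, 24, 28] (0 swaps)
Total swaps: 6


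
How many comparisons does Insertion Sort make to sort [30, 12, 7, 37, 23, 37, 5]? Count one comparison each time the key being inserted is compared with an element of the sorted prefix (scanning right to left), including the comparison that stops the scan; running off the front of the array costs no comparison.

Insert 12: 30 > 12 (shift), reached front = 1 comparison(s) -> [12, 30, 7, 37, 23, 37, 5]
Insert 7: 30 > 7 (shift), 12 > 7 (shift), reached front = 2 comparison(s) -> [7, 12, 30, 37, 23, 37, 5]
Insert 37: 30 <= 37 (stop) = 1 comparison(s) -> [7, 12, 30, 37, 23, 37, 5]
Insert 23: 37 > 23 (shift), 30 > 23 (shift), 12 <= 23 (stop) = 3 comparison(s) -> [7, 12, 23, 30, 37, 37, 5]
Insert 37: 37 <= 37 (stop) = 1 comparison(s) -> [7, 12, 23, 30, 37, 37, 5]
Insert 5: 37 > 5 (shift), 37 > 5 (shift), 30 > 5 (shift), 23 > 5 (shift), 12 > 5 (shift), 7 > 5 (shift), reached front = 6 comparison(s) -> [5, 7, 12, 23, 30, 37, 37]
Total comparisons: 1 + 2 + 1 + 3 + 1 + 6 = 14


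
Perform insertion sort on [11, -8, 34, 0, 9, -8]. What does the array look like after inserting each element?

First element 11 is already 'sorted'
Insert -8: shifted 1 elements -> [-8, 11, 34, 0, 9, -8]
Insert 34: shifted 0 elements -> [-8, 11, 34, 0, 9, -8]
Insert 0: shifted 2 elements -> [-8, 0, 11, 34, 9, -8]
Insert 9: shifted 2 elements -> [-8, 0, 9, 11, 34, -8]
Insert -8: shifted 4 elements -> [-8, -8, 0, 9, 11, 34]


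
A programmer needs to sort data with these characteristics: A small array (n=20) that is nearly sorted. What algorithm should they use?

Best choice: Insertion sort
Reason: Insertion sort is O(n) for nearly sorted arrays and has low overhead


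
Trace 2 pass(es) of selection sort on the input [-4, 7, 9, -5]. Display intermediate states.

Pass 1: Select minimum -5 at index 3, swap -> [-5, 7, 9, -4]
Pass 2: Select minimum -4 at index 3, swap -> [-5, -4, 9, 7]


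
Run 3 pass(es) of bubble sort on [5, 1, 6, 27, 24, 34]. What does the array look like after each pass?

After pass 1: [1, 5, 6, 24, 27, 34] (2 swaps)
After pass 2: [1, 5, 6, 24, 27, 34] (0 swaps)
After pass 3: [1, 5, 6, 24, 27, 34] (0 swaps)
Total swaps: 2


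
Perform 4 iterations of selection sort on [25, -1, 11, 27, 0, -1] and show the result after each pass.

Pass 1: Select minimum -1 at index 1, swap -> [-1, 25, 11, 27, 0, -1]
Pass 2: Select minimum -1 at index 5, swap -> [-1, -1, 11, 27, 0, 25]
Pass 3: Select minimum 0 at index 4, swap -> [-1, -1, 0, 27, 11, 25]
Pass 4: Select minimum 11 at index 4, swap -> [-1, -1, 0, 11, 27, 25]


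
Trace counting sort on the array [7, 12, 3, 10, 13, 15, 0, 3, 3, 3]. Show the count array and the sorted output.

Count array: [1, 0, 0, 4, 0, 0, 0, 1, 0, 0, 1, 0, 1, 1, 0, 1]
(count[i] = number of elements equal to i)
Cumulative count: [1, 1, 1, 5, 5, 5, 5, 6, 6, 6, 7, 7, 8, 9, 9, 10]
Sorted: [0, 3, 3, 3, 3, 7, 10, 12, 13, 15]


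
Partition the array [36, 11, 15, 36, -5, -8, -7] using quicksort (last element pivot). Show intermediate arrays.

Partition 1: pivot=-7 at index 1 -> [-8, -7, 15, 36, -5, 36, 11]
Partition 2: pivot=11 at index 3 -> [-8, -7, -5, 11, 15, 36, 36]
Partition 3: pivot=36 at index 6 -> [-8, -7, -5, 11, 15, 36, 36]
Partition 4: pivot=36 at index 5 -> [-8, -7, -5, 11, 15, 36, 36]


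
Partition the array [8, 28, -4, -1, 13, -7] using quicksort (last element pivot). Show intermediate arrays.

Partition 1: pivot=-7 at index 0 -> [-7, 28, -4, -1, 13, 8]
Partition 2: pivot=8 at index 3 -> [-7, -4, -1, 8, 13, 28]
Partition 3: pivot=-1 at index 2 -> [-7, -4, -1, 8, 13, 28]
Partition 4: pivot=28 at index 5 -> [-7, -4, -1, 8, 13, 28]


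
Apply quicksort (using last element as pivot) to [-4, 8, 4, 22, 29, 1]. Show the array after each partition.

Partition 1: pivot=1 at index 1 -> [-4, 1, 4, 22, 29, 8]
Partition 2: pivot=8 at index 3 -> [-4, 1, 4, 8, 29, 22]
Partition 3: pivot=22 at index 4 -> [-4, 1, 4, 8, 22, 29]


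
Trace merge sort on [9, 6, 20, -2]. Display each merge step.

Divide and conquer:
  Merge [9] + [6] -> [6, 9]
  Merge [20] + [-2] -> [-2, 20]
  Merge [6, 9] + [-2, 20] -> [-2, 6, 9, 20]


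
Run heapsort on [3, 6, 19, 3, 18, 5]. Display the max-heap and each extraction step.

Build heap: [19, 18, 5, 3, 6, 3]
Extract 19: [18, 6, 5, 3, 3, 19]
Extract 18: [6, 3, 5, 3, 18, 19]
Extract 6: [5, 3, 3, 6, 18, 19]
Extract 5: [3, 3, 5, 6, 18, 19]
Extract 3: [3, 3, 5, 6, 18, 19]


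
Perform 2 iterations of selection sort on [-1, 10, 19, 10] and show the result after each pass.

Pass 1: Select minimum -1 at index 0, swap -> [-1, 10, 19, 10]
Pass 2: Select minimum 10 at index 1, swap -> [-1, 10, 19, 10]


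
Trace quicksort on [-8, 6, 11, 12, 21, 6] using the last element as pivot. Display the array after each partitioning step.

Partition 1: pivot=6 at index 2 -> [-8, 6, 6, 12, 21, 11]
Partition 2: pivot=6 at index 1 -> [-8, 6, 6, 12, 21, 11]
Partition 3: pivot=11 at index 3 -> [-8, 6, 6, 11, 21, 12]
Partition 4: pivot=12 at index 4 -> [-8, 6, 6, 11, 12, 21]


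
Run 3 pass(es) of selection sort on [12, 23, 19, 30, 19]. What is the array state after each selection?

Pass 1: Select minimum 12 at index 0, swap -> [12, 23, 19, 30, 19]
Pass 2: Select minimum 19 at index 2, swap -> [12, 19, 23, 30, 19]
Pass 3: Select minimum 19 at index 4, swap -> [12, 19, 19, 30, 23]


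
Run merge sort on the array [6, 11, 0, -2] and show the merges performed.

Divide and conquer:
  Merge [6] + [11] -> [6, 11]
  Merge [0] + [-2] -> [-2, 0]
  Merge [6, 11] + [-2, 0] -> [-2, 0, 6, 11]


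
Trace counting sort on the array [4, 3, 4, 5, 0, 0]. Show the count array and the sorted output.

Count array: [2, 0, 0, 1, 2, 1]
(count[i] = number of elements equal to i)
Cumulative count: [2, 2, 2, 3, 5, 6]
Sorted: [0, 0, 3, 4, 4, 5]


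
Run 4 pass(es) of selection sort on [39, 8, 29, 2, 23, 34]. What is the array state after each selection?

Pass 1: Select minimum 2 at index 3, swap -> [2, 8, 29, 39, 23, 34]
Pass 2: Select minimum 8 at index 1, swap -> [2, 8, 29, 39, 23, 34]
Pass 3: Select minimum 23 at index 4, swap -> [2, 8, 23, 39, 29, 34]
Pass 4: Select minimum 29 at index 4, swap -> [2, 8, 23, 29, 39, 34]


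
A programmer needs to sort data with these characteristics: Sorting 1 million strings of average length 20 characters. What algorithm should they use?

Best choice: MSD radix sort or Mergesort
Reason: MSD radix sort is a non-comparison sort that buckets the strings by successive character positions, running in time proportional to the total number of characters examined rather than O(n log n) string comparisons; mergesort is a stable O(n log n)-comparison alternative that works for arbitrary variable-length keys


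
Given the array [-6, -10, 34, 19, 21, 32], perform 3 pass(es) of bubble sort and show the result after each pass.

After pass 1: [-10, -6, 19, 21, 32, 34] (4 swaps)
After pass 2: [-10, -6, 19, 21, 32, 34] (0 swaps)
After pass 3: [-10, -6, 19, 21, 32, 34] (0 swaps)
Total swaps: 4


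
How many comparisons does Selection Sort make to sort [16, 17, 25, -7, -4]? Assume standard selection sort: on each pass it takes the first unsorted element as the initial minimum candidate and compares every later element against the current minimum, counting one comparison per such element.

Pass 1: scan indices 1..4 for the minimum = 4 comparison(s); min is -7, place at index 0 -> [-7, 17, 25, 16, -4]
Pass 2: scan indices 2..4 for the minimum = 3 comparison(s); min is -4, place at index 1 -> [-7, -4, 25, 16, 17]
Pass 3: scan indices 3..4 for the minimum = 2 comparison(s); min is 16, place at index 2 -> [-7, -4, 16, 25, 17]
Pass 4: scan indices 4..4 for the minimum = 1 comparison(s); min is 17, place at index 3 -> [-7, -4, 16, 17, 25]
Selection sort always scans the whole unsorted suffix, so the count is (n-1) + (n-2) + ... + 1 = n(n-1)/2 = 5*4/2 = 10 regardless of the input order.
Total comparisons: 4 + 3 + 2 + 1 = 10


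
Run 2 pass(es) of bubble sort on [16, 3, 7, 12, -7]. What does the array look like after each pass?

After pass 1: [3, 7, 12, -7, 16] (4 swaps)
After pass 2: [3, 7, -7, 12, 16] (1 swaps)
Total swaps: 5


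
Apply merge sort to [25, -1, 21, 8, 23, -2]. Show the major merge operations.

Divide and conquer:
  Merge [-1] + [21] -> [-1, 21]
  Merge [25] + [-1, 21] -> [-1, 21, 25]
  Merge [23] + [-2] -> [-2, 23]
  Merge [8] + [-2, 23] -> [-2, 8, 23]
  Merge [-1, 21, 25] + [-2, 8, 23] -> [-2, -1, 8, 21, 23, 25]


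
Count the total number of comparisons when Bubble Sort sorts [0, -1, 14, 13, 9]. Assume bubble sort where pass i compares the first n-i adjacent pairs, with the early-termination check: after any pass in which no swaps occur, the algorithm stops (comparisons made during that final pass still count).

Pass 1: compare adjacent pairs (0,1)..(3,4) = 4 comparison(s), 3 swap(s) -> [-1, 0, 13, 9, 14]
Pass 2: compare adjacent pairs (0,1)..(2,3) = 3 comparison(s), 1 swap(s) -> [-1, 0, 9, 13, 14]
Pass 3: compare adjacent pairs (0,1)..(1,2) = 2 comparison(s), 0 swap(s) -> [-1, 0, 9, 13, 14]
No swaps in this pass, so bubble sort stops here.
Total comparisons: 4 + 3 + 2 = 9


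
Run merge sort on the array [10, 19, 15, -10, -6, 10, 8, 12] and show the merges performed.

Divide and conquer:
  Merge [10] + [19] -> [10, 19]
  Merge [15] + [-10] -> [-10, 15]
  Merge [10, 19] + [-10, 15] -> [-10, 10, 15, 19]
  Merge [-6] + [10] -> [-6, 10]
  Merge [8] + [12] -> [8, 12]
  Merge [-6, 10] + [8, 12] -> [-6, 8, 10, 12]
  Merge [-10, 10, 15, 19] + [-6, 8, 10, 12] -> [-10, -6, 8, 10, 10, 12, 15, 19]


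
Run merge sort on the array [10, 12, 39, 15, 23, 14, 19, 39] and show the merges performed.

Divide and conquer:
  Merge [10] + [12] -> [10, 12]
  Merge [39] + [15] -> [15, 39]
  Merge [10, 12] + [15, 39] -> [10, 12, 15, 39]
  Merge [23] + [14] -> [14, 23]
  Merge [19] + [39] -> [19, 39]
  Merge [14, 23] + [19, 39] -> [14, 19, 23, 39]
  Merge [10, 12, 15, 39] + [14, 19, 23, 39] -> [10, 12, 14, 15, 19, 23, 39, 39]


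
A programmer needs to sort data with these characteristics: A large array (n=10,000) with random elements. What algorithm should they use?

Best choice: Quicksort or Mergesort
Reason: Both have O(n log n) average case; quicksort has lower constant factors


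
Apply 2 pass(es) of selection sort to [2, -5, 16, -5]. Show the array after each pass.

Pass 1: Select minimum -5 at index 1, swap -> [-5, 2, 16, -5]
Pass 2: Select minimum -5 at index 3, swap -> [-5, -5, 16, 2]


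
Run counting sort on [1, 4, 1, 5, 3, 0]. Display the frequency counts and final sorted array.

Count array: [1, 2, 0, 1, 1, 1]
(count[i] = number of elements equal to i)
Cumulative count: [1, 3, 3, 4, 5, 6]
Sorted: [0, 1, 1, 3, 4, 5]


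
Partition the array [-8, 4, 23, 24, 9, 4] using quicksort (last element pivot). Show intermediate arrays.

Partition 1: pivot=4 at index 2 -> [-8, 4, 4, 24, 9, 23]
Partition 2: pivot=4 at index 1 -> [-8, 4, 4, 24, 9, 23]
Partition 3: pivot=23 at index 4 -> [-8, 4, 4, 9, 23, 24]


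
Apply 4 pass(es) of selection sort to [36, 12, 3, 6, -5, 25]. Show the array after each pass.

Pass 1: Select minimum -5 at index 4, swap -> [-5, 12, 3, 6, 36, 25]
Pass 2: Select minimum 3 at index 2, swap -> [-5, 3, 12, 6, 36, 25]
Pass 3: Select minimum 6 at index 3, swap -> [-5, 3, 6, 12, 36, 25]
Pass 4: Select minimum 12 at index 3, swap -> [-5, 3, 6, 12, 36, 25]


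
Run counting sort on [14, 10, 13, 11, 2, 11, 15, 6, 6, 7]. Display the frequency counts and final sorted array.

Count array: [0, 0, 1, 0, 0, 0, 2, 1, 0, 0, 1, 2, 0, 1, 1, 1]
(count[i] = number of elements equal to i)
Cumulative count: [0, 0, 1, 1, 1, 1, 3, 4, 4, 4, 5, 7, 7, 8, 9, 10]
Sorted: [2, 6, 6, 7, 10, 11, 11, 13, 14, 15]


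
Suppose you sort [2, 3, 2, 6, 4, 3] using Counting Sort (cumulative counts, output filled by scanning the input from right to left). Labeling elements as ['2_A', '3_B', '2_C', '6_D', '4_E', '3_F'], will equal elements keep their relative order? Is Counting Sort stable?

Trace Counting Sort on the labeled array (the key is the number; the letter only tracks identity):
  Counts for values 0..6: [0, 0, 2, 2, 1, 0, 1]
  Cumulative counts: [0, 0, 2, 4, 5, 5, 6]
  Scan right to left: place 3_F at output index 3
  Scan right to left: place 4_E at output index 4
  Scan right to left: place 6_D at output index 5
  Scan right to left: place 2_C at output index 1
  Scan right to left: place 3_B at output index 2
  Scan right to left: place 2_A at output index 0
  Output: [2_A, 2_C, 3_B, 3_F, 4_E, 6_D]
Equal keys:
  value 2: originally 2_A, 2_C; after sorting 2_A, 2_C -> order preserved
  value 3: originally 3_B, 3_F; after sorting 3_B, 3_F -> order preserved
All equal keys kept their original relative order. Counting Sort is stable: scanning the input right to left with decreasing cumulative counts places later duplicates at later output positions.
Answer: Stable


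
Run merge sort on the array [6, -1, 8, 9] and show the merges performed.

Divide and conquer:
  Merge [6] + [-1] -> [-1, 6]
  Merge [8] + [9] -> [8, 9]
  Merge [-1, 6] + [8, 9] -> [-1, 6, 8, 9]


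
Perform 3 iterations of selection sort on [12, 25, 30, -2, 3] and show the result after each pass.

Pass 1: Select minimum -2 at index 3, swap -> [-2, 25, 30, 12, 3]
Pass 2: Select minimum 3 at index 4, swap -> [-2, 3, 30, 12, 25]
Pass 3: Select minimum 12 at index 3, swap -> [-2, 3, 12, 30, 25]


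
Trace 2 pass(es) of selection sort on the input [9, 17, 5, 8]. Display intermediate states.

Pass 1: Select minimum 5 at index 2, swap -> [5, 17, 9, 8]
Pass 2: Select minimum 8 at index 3, swap -> [5, 8, 9, 17]


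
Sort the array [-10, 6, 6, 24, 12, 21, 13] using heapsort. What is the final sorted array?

Build heap: [24, 12, 21, 6, -10, 6, 13]
Extract 24: [21, 12, 13, 6, -10, 6, 24]
Extract 21: [13, 12, 6, 6, -10, 21, 24]
Extract 13: [12, 6, 6, -10, 13, 21, 24]
Extract 12: [6, -10, 6, 12, 13, 21, 24]
Extract 6: [6, -10, 6, 12, 13, 21, 24]
Extract 6: [-10, 6, 6, 12, 13, 21, 24]


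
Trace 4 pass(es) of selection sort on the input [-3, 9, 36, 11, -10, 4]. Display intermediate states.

Pass 1: Select minimum -10 at index 4, swap -> [-10, 9, 36, 11, -3, 4]
Pass 2: Select minimum -3 at index 4, swap -> [-10, -3, 36, 11, 9, 4]
Pass 3: Select minimum 4 at index 5, swap -> [-10, -3, 4, 11, 9, 36]
Pass 4: Select minimum 9 at index 4, swap -> [-10, -3, 4, 9, 11, 36]


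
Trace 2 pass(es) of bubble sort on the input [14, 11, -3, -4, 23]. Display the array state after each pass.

After pass 1: [11, -3, -4, 14, 23] (3 swaps)
After pass 2: [-3, -4, 11, 14, 23] (2 swaps)
Total swaps: 5


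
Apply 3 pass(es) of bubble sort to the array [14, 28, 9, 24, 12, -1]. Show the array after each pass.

After pass 1: [14, 9, 24, 12, -1, 28] (4 swaps)
After pass 2: [9, 14, 12, -1, 24, 28] (3 swaps)
After pass 3: [9, 12, -1, 14, 24, 28] (2 swaps)
Total swaps: 9


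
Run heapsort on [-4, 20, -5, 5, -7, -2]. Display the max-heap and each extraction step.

Build heap: [20, 5, -2, -4, -7, -5]
Extract 20: [5, -4, -2, -5, -7, 20]
Extract 5: [-2, -4, -7, -5, 5, 20]
Extract -2: [-4, -5, -7, -2, 5, 20]
Extract -4: [-5, -7, -4, -2, 5, 20]
Extract -5: [-7, -5, -4, -2, 5, 20]


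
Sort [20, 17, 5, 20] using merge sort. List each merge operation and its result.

Divide and conquer:
  Merge [20] + [17] -> [17, 20]
  Merge [5] + [20] -> [5, 20]
  Merge [17, 20] + [5, 20] -> [5, 17, 20, 20]


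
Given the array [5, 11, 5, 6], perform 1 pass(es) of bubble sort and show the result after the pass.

After pass 1: [5, 5, 6, 11] (2 swaps)
Total swaps: 2


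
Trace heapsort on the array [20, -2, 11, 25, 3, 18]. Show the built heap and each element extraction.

Build heap: [25, 20, 18, -2, 3, 11]
Extract 25: [20, 11, 18, -2, 3, 25]
Extract 20: [18, 11, 3, -2, 20, 25]
Extract 18: [11, -2, 3, 18, 20, 25]
Extract 11: [3, -2, 11, 18, 20, 25]
Extract 3: [-2, 3, 11, 18, 20, 25]


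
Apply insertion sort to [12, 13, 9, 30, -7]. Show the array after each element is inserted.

First element 12 is already 'sorted'
Insert 13: shifted 0 elements -> [12, 13, 9, 30, -7]
Insert 9: shifted 2 elements -> [9, 12, 13, 30, -7]
Insert 30: shifted 0 elements -> [9, 12, 13, 30, -7]
Insert -7: shifted 4 elements -> [-7, 9, 12, 13, 30]


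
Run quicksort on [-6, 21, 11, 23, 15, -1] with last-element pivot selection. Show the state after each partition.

Partition 1: pivot=-1 at index 1 -> [-6, -1, 11, 23, 15, 21]
Partition 2: pivot=21 at index 4 -> [-6, -1, 11, 15, 21, 23]
Partition 3: pivot=15 at index 3 -> [-6, -1, 11, 15, 21, 23]


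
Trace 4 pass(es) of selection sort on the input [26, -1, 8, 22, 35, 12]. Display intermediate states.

Pass 1: Select minimum -1 at index 1, swap -> [-1, 26, 8, 22, 35, 12]
Pass 2: Select minimum 8 at index 2, swap -> [-1, 8, 26, 22, 35, 12]
Pass 3: Select minimum 12 at index 5, swap -> [-1, 8, 12, 22, 35, 26]
Pass 4: Select minimum 22 at index 3, swap -> [-1, 8, 12, 22, 35, 26]


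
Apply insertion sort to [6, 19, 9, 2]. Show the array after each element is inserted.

First element 6 is already 'sorted'
Insert 19: shifted 0 elements -> [6, 19, 9, 2]
Insert 9: shifted 1 elements -> [6, 9, 19, 2]
Insert 2: shifted 3 elements -> [2, 6, 9, 19]


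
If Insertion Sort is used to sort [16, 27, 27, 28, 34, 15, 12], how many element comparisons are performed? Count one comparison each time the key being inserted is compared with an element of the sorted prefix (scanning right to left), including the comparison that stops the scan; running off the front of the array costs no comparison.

Insert 27: 16 <= 27 (stop) = 1 comparison(s) -> [16, 27, 27, 28, 34, 15, 12]
Insert 27: 27 <= 27 (stop) = 1 comparison(s) -> [16, 27, 27, 28, 34, 15, 12]
Insert 28: 27 <= 28 (stop) = 1 comparison(s) -> [16, 27, 27, 28, 34, 15, 12]
Insert 34: 28 <= 34 (stop) = 1 comparison(s) -> [16, 27, 27, 28, 34, 15, 12]
Insert 15: 34 > 15 (shift), 28 > 15 (shift), 27 > 15 (shift), 27 > 15 (shift), 16 > 15 (shift), reached front = 5 comparison(s) -> [15, 16, 27, 27, 28, 34, 12]
Insert 12: 34 > 12 (shift), 28 > 12 (shift), 27 > 12 (shift), 27 > 12 (shift), 16 > 12 (shift), 15 > 12 (shift), reached front = 6 comparison(s) -> [12, 15, 16, 27, 27, 28, 34]
Total comparisons: 1 + 1 + 1 + 1 + 5 + 6 = 15


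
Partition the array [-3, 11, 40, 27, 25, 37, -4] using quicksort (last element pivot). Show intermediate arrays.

Partition 1: pivot=-4 at index 0 -> [-4, 11, 40, 27, 25, 37, -3]
Partition 2: pivot=-3 at index 1 -> [-4, -3, 40, 27, 25, 37, 11]
Partition 3: pivot=11 at index 2 -> [-4, -3, 11, 27, 25, 37, 40]
Partition 4: pivot=40 at index 6 -> [-4, -3, 11, 27, 25, 37, 40]
Partition 5: pivot=37 at index 5 -> [-4, -3, 11, 27, 25, 37, 40]
Partition 6: pivot=25 at index 3 -> [-4, -3, 11, 25, 27, 37, 40]


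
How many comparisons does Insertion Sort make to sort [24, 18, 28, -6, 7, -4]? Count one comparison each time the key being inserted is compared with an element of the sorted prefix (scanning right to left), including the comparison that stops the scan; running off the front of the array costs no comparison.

Insert 18: 24 > 18 (shift), reached front = 1 comparison(s) -> [18, 24, 28, -6, 7, -4]
Insert 28: 24 <= 28 (stop) = 1 comparison(s) -> [18, 24, 28, -6, 7, -4]
Insert -6: 28 > -6 (shift), 24 > -6 (shift), 18 > -6 (shift), reached front = 3 comparison(s) -> [-6, 18, 24, 28, 7, -4]
Insert 7: 28 > 7 (shift), 24 > 7 (shift), 18 > 7 (shift), -6 <= 7 (stop) = 4 comparison(s) -> [-6, 7, 18, 24, 28, -4]
Insert -4: 28 > -4 (shift), 24 > -4 (shift), 18 > -4 (shift), 7 > -4 (shift), -6 <= -4 (stop) = 5 comparison(s) -> [-6, -4, 7, 18, 24, 28]
Total comparisons: 1 + 1 + 3 + 4 + 5 = 14


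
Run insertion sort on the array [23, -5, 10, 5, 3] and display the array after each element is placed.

First element 23 is already 'sorted'
Insert -5: shifted 1 elements -> [-5, 23, 10, 5, 3]
Insert 10: shifted 1 elements -> [-5, 10, 23, 5, 3]
Insert 5: shifted 2 elements -> [-5, 5, 10, 23, 3]
Insert 3: shifted 3 elements -> [-5, 3, 5, 10, 23]


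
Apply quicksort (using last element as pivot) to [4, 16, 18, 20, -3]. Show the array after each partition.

Partition 1: pivot=-3 at index 0 -> [-3, 16, 18, 20, 4]
Partition 2: pivot=4 at index 1 -> [-3, 4, 18, 20, 16]
Partition 3: pivot=16 at index 2 -> [-3, 4, 16, 20, 18]
Partition 4: pivot=18 at index 3 -> [-3, 4, 16, 18, 20]


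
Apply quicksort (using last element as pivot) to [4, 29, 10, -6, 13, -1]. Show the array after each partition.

Partition 1: pivot=-1 at index 1 -> [-6, -1, 10, 4, 13, 29]
Partition 2: pivot=29 at index 5 -> [-6, -1, 10, 4, 13, 29]
Partition 3: pivot=13 at index 4 -> [-6, -1, 10, 4, 13, 29]
Partition 4: pivot=4 at index 2 -> [-6, -1, 4, 10, 13, 29]


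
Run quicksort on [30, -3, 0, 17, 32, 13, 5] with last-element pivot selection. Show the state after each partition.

Partition 1: pivot=5 at index 2 -> [-3, 0, 5, 17, 32, 13, 30]
Partition 2: pivot=0 at index 1 -> [-3, 0, 5, 17, 32, 13, 30]
Partition 3: pivot=30 at index 5 -> [-3, 0, 5, 17, 13, 30, 32]
Partition 4: pivot=13 at index 3 -> [-3, 0, 5, 13, 17, 30, 32]


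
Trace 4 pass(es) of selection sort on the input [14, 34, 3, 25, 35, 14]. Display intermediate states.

Pass 1: Select minimum 3 at index 2, swap -> [3, 34, 14, 25, 35, 14]
Pass 2: Select minimum 14 at index 2, swap -> [3, 14, 34, 25, 35, 14]
Pass 3: Select minimum 14 at index 5, swap -> [3, 14, 14, 25, 35, 34]
Pass 4: Select minimum 25 at index 3, swap -> [3, 14, 14, 25, 35, 34]


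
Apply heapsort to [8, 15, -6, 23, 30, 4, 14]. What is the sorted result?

Build heap: [30, 23, 14, 8, 15, 4, -6]
Extract 30: [23, 15, 14, 8, -6, 4, 30]
Extract 23: [15, 8, 14, 4, -6, 23, 30]
Extract 15: [14, 8, -6, 4, 15, 23, 30]
Extract 14: [8, 4, -6, 14, 15, 23, 30]
Extract 8: [4, -6, 8, 14, 15, 23, 30]
Extract 4: [-6, 4, 8, 14, 15, 23, 30]


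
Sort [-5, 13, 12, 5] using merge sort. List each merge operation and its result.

Divide and conquer:
  Merge [-5] + [13] -> [-5, 13]
  Merge [12] + [5] -> [5, 12]
  Merge [-5, 13] + [5, 12] -> [-5, 5, 12, 13]


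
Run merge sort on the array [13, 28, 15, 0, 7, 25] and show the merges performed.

Divide and conquer:
  Merge [28] + [15] -> [15, 28]
  Merge [13] + [15, 28] -> [13, 15, 28]
  Merge [7] + [25] -> [7, 25]
  Merge [0] + [7, 25] -> [0, 7, 25]
  Merge [13, 15, 28] + [0, 7, 25] -> [0, 7, 13, 15, 25, 28]


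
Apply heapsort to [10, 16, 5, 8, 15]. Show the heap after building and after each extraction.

Build heap: [16, 15, 5, 8, 10]
Extract 16: [15, 10, 5, 8, 16]
Extract 15: [10, 8, 5, 15, 16]
Extract 10: [8, 5, 10, 15, 16]
Extract 8: [5, 8, 10, 15, 16]


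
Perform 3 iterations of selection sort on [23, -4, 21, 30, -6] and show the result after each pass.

Pass 1: Select minimum -6 at index 4, swap -> [-6, -4, 21, 30, 23]
Pass 2: Select minimum -4 at index 1, swap -> [-6, -4, 21, 30, 23]
Pass 3: Select minimum 21 at index 2, swap -> [-6, -4, 21, 30, 23]


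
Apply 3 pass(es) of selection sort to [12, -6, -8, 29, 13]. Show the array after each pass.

Pass 1: Select minimum -8 at index 2, swap -> [-8, -6, 12, 29, 13]
Pass 2: Select minimum -6 at index 1, swap -> [-8, -6, 12, 29, 13]
Pass 3: Select minimum 12 at index 2, swap -> [-8, -6, 12, 29, 13]


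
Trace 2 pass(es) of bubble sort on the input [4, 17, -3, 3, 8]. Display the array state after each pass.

After pass 1: [4, -3, 3, 8, 17] (3 swaps)
After pass 2: [-3, 3, 4, 8, 17] (2 swaps)
Total swaps: 5


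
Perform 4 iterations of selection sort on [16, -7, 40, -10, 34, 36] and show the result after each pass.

Pass 1: Select minimum -10 at index 3, swap -> [-10, -7, 40, 16, 34, 36]
Pass 2: Select minimum -7 at index 1, swap -> [-10, -7, 40, 16, 34, 36]
Pass 3: Select minimum 16 at index 3, swap -> [-10, -7, 16, 40, 34, 36]
Pass 4: Select minimum 34 at index 4, swap -> [-10, -7, 16, 34, 40, 36]


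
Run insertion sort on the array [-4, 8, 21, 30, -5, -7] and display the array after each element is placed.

First element -4 is already 'sorted'
Insert 8: shifted 0 elements -> [-4, 8, 21, 30, -5, -7]
Insert 21: shifted 0 elements -> [-4, 8, 21, 30, -5, -7]
Insert 30: shifted 0 elements -> [-4, 8, 21, 30, -5, -7]
Insert -5: shifted 4 elements -> [-5, -4, 8, 21, 30, -7]
Insert -7: shifted 5 elements -> [-7, -5, -4, 8, 21, 30]


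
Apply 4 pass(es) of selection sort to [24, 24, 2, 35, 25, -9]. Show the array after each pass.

Pass 1: Select minimum -9 at index 5, swap -> [-9, 24, 2, 35, 25, 24]
Pass 2: Select minimum 2 at index 2, swap -> [-9, 2, 24, 35, 25, 24]
Pass 3: Select minimum 24 at index 2, swap -> [-9, 2, 24, 35, 25, 24]
Pass 4: Select minimum 24 at index 5, swap -> [-9, 2, 24, 24, 25, 35]


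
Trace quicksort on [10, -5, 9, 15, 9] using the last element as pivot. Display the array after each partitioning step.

Partition 1: pivot=9 at index 2 -> [-5, 9, 9, 15, 10]
Partition 2: pivot=9 at index 1 -> [-5, 9, 9, 15, 10]
Partition 3: pivot=10 at index 3 -> [-5, 9, 9, 10, 15]


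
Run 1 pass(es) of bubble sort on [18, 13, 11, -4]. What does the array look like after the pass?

After pass 1: [13, 11, -4, 18] (3 swaps)
Total swaps: 3


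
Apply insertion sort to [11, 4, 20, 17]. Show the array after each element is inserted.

First element 11 is already 'sorted'
Insert 4: shifted 1 elements -> [4, 11, 20, 17]
Insert 20: shifted 0 elements -> [4, 11, 20, 17]
Insert 17: shifted 1 elements -> [4, 11, 17, 20]


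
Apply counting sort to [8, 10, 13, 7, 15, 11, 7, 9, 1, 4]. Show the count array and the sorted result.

Count array: [0, 1, 0, 0, 1, 0, 0, 2, 1, 1, 1, 1, 0, 1, 0, 1]
(count[i] = number of elements equal to i)
Cumulative count: [0, 1, 1, 1, 2, 2, 2, 4, 5, 6, 7, 8, 8, 9, 9, 10]
Sorted: [1, 4, 7, 7, 8, 9, 10, 11, 13, 15]


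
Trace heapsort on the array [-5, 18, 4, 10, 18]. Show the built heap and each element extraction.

Build heap: [18, 18, 4, 10, -5]
Extract 18: [18, 10, 4, -5, 18]
Extract 18: [10, -5, 4, 18, 18]
Extract 10: [4, -5, 10, 18, 18]
Extract 4: [-5, 4, 10, 18, 18]


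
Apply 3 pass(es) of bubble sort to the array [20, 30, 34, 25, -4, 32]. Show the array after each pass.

After pass 1: [20, 30, 25, -4, 32, 34] (3 swaps)
After pass 2: [20, 25, -4, 30, 32, 34] (2 swaps)
After pass 3: [20, -4, 25, 30, 32, 34] (1 swaps)
Total swaps: 6


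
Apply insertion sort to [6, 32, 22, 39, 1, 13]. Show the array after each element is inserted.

First element 6 is already 'sorted'
Insert 32: shifted 0 elements -> [6, 32, 22, 39, 1, 13]
Insert 22: shifted 1 elements -> [6, 22, 32, 39, 1, 13]
Insert 39: shifted 0 elements -> [6, 22, 32, 39, 1, 13]
Insert 1: shifted 4 elements -> [1, 6, 22, 32, 39, 13]
Insert 13: shifted 3 elements -> [1, 6, 13, 22, 32, 39]


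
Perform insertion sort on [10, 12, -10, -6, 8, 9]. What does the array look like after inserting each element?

First element 10 is already 'sorted'
Insert 12: shifted 0 elements -> [10, 12, -10, -6, 8, 9]
Insert -10: shifted 2 elements -> [-10, 10, 12, -6, 8, 9]
Insert -6: shifted 2 elements -> [-10, -6, 10, 12, 8, 9]
Insert 8: shifted 2 elements -> [-10, -6, 8, 10, 12, 9]
Insert 9: shifted 2 elements -> [-10, -6, 8, 9, 10, 12]
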